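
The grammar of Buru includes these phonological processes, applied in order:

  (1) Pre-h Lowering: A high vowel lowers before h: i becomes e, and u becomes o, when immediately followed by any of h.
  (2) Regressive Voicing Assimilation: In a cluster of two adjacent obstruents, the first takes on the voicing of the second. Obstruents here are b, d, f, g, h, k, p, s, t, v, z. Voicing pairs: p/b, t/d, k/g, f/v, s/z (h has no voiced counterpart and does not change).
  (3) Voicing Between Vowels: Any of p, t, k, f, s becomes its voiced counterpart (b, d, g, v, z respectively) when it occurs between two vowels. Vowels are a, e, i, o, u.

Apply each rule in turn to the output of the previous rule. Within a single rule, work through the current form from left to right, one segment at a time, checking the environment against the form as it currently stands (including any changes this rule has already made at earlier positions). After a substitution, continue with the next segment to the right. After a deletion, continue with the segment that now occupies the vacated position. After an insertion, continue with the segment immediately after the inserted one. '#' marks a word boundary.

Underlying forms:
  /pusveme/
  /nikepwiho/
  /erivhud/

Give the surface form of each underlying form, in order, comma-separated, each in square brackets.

/pusveme/:
  (1) Pre-h Lowering: no change — [pusveme]
  (2) Regressive Voicing Assimilation: [pusveme] → [puzveme]
  (3) Voicing Between Vowels: no change — [puzveme]
/nikepwiho/:
  (1) Pre-h Lowering: [nikepwiho] → [nikepweho]
  (2) Regressive Voicing Assimilation: no change — [nikepweho]
  (3) Voicing Between Vowels: [nikepweho] → [nigepweho]
/erivhud/:
  (1) Pre-h Lowering: no change — [erivhud]
  (2) Regressive Voicing Assimilation: [erivhud] → [erifhud]
  (3) Voicing Between Vowels: no change — [erifhud]

[puzveme], [nigepweho], [erifhud]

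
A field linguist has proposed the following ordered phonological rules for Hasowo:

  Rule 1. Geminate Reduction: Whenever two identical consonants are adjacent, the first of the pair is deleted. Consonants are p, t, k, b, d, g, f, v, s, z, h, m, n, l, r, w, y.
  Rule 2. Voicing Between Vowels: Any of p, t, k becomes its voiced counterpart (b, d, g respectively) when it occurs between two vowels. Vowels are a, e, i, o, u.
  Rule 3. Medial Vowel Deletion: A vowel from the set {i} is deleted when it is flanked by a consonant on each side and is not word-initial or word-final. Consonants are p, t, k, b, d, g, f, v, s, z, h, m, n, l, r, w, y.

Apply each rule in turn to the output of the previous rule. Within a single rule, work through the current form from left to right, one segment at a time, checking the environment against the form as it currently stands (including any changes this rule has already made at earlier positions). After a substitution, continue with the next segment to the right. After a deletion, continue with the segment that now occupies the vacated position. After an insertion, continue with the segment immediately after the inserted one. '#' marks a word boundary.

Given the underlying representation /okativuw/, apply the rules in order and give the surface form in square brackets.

Rule 1 Geminate Reduction: no change — [okativuw]
Rule 2 Voicing Between Vowels: [okativuw] → [ogadivuw]
Rule 3 Medial Vowel Deletion: [ogadivuw] → [ogadvuw]

[ogadvuw]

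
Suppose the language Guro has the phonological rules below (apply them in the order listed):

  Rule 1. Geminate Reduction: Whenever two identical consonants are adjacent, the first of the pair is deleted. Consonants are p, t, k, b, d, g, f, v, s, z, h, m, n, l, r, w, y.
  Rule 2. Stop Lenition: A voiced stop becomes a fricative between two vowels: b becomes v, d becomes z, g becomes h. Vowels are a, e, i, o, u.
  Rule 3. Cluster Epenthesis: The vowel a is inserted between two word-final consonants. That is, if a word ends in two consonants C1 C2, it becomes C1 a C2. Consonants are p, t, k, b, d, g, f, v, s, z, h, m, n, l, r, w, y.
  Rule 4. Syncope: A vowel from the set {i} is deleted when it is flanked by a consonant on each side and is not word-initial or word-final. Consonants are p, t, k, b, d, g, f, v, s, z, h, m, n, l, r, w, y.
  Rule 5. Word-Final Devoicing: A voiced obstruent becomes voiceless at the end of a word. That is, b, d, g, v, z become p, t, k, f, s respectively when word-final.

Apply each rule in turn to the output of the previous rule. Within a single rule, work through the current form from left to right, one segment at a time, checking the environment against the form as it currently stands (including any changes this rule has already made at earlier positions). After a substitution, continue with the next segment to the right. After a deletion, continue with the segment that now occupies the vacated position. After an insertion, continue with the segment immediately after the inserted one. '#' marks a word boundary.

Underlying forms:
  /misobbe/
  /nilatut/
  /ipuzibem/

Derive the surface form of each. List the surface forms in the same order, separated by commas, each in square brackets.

[msove], [nlatut], [ipuzvem]

/misobbe/:
  Rule 1 Geminate Reduction: [misobbe] → [misobe]
  Rule 2 Stop Lenition: [misobe] → [misove]
  Rule 3 Cluster Epenthesis: no change — [misove]
  Rule 4 Syncope: [misove] → [msove]
  Rule 5 Word-Final Devoicing: no change — [msove]
/nilatut/:
  Rule 1 Geminate Reduction: no change — [nilatut]
  Rule 2 Stop Lenition: no change — [nilatut]
  Rule 3 Cluster Epenthesis: no change — [nilatut]
  Rule 4 Syncope: [nilatut] → [nlatut]
  Rule 5 Word-Final Devoicing: no change — [nlatut]
/ipuzibem/:
  Rule 1 Geminate Reduction: no change — [ipuzibem]
  Rule 2 Stop Lenition: [ipuzibem] → [ipuzivem]
  Rule 3 Cluster Epenthesis: no change — [ipuzivem]
  Rule 4 Syncope: [ipuzivem] → [ipuzvem]
  Rule 5 Word-Final Devoicing: no change — [ipuzvem]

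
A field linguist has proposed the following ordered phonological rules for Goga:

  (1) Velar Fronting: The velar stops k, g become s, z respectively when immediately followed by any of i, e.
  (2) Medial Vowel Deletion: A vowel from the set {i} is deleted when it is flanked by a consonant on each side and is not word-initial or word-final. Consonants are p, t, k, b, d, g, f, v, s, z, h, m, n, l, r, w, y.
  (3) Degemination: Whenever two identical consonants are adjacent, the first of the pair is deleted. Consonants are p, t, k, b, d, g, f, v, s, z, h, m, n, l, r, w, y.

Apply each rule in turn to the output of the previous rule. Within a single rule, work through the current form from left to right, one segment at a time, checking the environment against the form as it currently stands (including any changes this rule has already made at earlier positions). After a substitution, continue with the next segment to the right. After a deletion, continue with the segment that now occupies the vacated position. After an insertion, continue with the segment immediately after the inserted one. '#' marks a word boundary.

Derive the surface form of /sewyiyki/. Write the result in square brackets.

[sewysi]

(1) Velar Fronting: [sewyiyki] → [sewyiysi]
(2) Medial Vowel Deletion: [sewyiysi] → [sewyysi]
(3) Degemination: [sewyysi] → [sewysi]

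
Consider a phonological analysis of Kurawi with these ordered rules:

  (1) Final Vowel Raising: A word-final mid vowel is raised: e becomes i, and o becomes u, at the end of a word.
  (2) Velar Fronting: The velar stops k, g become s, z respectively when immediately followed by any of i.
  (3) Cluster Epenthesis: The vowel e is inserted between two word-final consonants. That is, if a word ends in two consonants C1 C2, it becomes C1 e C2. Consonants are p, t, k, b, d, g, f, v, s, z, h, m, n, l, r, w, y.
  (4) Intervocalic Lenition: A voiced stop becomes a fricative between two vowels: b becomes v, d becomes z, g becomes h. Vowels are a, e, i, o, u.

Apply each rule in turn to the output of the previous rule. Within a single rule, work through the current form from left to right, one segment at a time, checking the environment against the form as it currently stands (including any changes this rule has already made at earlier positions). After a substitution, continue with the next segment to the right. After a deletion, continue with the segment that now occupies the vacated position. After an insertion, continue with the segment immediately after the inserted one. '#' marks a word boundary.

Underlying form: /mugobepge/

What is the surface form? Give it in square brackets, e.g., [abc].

[muhovepzi]

(1) Final Vowel Raising: [mugobepge] → [mugobepgi]
(2) Velar Fronting: [mugobepgi] → [mugobepzi]
(3) Cluster Epenthesis: no change — [mugobepzi]
(4) Intervocalic Lenition: [mugobepzi] → [muhovepzi]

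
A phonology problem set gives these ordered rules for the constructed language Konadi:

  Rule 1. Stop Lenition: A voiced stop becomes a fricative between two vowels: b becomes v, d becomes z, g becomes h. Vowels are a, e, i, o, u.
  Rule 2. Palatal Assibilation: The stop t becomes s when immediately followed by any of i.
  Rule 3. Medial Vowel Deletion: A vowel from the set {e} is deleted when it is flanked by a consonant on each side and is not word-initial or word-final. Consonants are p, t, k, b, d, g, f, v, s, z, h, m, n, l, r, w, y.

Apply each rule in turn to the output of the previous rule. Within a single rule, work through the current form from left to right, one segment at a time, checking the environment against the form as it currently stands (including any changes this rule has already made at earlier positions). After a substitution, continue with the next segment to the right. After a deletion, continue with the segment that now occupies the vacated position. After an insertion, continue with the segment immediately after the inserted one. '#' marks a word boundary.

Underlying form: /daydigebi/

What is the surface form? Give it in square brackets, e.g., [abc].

Rule 1 Stop Lenition: [daydigebi] → [daydihevi]
Rule 2 Palatal Assibilation: no change — [daydihevi]
Rule 3 Medial Vowel Deletion: [daydihevi] → [daydihvi]

[daydihvi]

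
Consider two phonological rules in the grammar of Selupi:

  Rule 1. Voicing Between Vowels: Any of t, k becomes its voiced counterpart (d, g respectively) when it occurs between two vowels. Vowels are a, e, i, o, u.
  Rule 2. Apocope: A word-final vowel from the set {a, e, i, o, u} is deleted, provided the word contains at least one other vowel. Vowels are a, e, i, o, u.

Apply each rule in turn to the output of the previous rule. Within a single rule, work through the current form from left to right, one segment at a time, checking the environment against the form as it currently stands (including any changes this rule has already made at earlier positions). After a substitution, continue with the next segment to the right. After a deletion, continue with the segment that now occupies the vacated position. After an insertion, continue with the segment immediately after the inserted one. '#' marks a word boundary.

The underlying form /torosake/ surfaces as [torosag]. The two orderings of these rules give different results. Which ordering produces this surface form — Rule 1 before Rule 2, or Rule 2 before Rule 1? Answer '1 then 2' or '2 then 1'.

1 then 2

Order 1 then 2:
  1 Voicing Between Vowels: [torosake] → [torosage]
  2 Apocope: [torosage] → [torosag]
  result: [torosag]
Order 2 then 1:
  2 Apocope: [torosake] → [torosak]
  1 Voicing Between Vowels: no change — [torosak]
  result: [torosak]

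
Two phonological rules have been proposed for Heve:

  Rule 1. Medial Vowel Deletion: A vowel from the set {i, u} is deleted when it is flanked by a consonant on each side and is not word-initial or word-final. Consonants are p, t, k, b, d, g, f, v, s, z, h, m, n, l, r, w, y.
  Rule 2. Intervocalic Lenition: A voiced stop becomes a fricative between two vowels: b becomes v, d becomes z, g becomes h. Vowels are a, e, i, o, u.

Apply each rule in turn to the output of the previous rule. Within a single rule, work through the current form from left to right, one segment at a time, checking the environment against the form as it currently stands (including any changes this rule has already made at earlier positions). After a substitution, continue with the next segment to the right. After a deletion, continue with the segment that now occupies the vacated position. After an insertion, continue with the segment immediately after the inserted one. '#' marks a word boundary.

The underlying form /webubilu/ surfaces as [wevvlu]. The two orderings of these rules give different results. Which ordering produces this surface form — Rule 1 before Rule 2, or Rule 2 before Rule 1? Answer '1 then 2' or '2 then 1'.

Order 1 then 2:
  1 Medial Vowel Deletion: [webubilu] → [webblu]
  2 Intervocalic Lenition: no change — [webblu]
  result: [webblu]
Order 2 then 1:
  2 Intervocalic Lenition: [webubilu] → [wevuvilu]
  1 Medial Vowel Deletion: [wevuvilu] → [wevvlu]
  result: [wevvlu]

2 then 1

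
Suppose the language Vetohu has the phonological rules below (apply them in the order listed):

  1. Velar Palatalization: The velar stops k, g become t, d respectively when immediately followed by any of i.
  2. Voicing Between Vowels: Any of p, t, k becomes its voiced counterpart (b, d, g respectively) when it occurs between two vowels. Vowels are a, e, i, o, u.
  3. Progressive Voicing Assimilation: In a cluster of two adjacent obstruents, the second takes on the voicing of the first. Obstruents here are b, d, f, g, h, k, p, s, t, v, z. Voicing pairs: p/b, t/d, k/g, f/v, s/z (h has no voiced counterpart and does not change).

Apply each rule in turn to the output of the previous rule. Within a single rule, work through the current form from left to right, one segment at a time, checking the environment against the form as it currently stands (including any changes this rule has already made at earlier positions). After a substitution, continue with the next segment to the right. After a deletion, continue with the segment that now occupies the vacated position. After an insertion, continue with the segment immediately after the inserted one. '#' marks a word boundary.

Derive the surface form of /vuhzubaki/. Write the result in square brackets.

1 Velar Palatalization: [vuhzubaki] → [vuhzubati]
2 Voicing Between Vowels: [vuhzubati] → [vuhzubadi]
3 Progressive Voicing Assimilation: [vuhzubadi] → [vuhsubadi]

[vuhsubadi]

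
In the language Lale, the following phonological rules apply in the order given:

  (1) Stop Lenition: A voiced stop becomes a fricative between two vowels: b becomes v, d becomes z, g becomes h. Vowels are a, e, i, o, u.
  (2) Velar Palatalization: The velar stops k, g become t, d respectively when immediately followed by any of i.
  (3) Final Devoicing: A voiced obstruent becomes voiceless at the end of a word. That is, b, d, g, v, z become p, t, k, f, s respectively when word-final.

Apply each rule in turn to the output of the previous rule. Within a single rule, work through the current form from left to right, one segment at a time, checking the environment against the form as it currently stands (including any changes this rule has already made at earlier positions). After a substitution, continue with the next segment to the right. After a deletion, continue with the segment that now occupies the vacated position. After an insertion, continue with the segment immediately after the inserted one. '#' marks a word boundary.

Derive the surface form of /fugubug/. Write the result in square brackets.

[fuhuvuk]

(1) Stop Lenition: [fugubug] → [fuhuvug]
(2) Velar Palatalization: no change — [fuhuvug]
(3) Final Devoicing: [fuhuvug] → [fuhuvuk]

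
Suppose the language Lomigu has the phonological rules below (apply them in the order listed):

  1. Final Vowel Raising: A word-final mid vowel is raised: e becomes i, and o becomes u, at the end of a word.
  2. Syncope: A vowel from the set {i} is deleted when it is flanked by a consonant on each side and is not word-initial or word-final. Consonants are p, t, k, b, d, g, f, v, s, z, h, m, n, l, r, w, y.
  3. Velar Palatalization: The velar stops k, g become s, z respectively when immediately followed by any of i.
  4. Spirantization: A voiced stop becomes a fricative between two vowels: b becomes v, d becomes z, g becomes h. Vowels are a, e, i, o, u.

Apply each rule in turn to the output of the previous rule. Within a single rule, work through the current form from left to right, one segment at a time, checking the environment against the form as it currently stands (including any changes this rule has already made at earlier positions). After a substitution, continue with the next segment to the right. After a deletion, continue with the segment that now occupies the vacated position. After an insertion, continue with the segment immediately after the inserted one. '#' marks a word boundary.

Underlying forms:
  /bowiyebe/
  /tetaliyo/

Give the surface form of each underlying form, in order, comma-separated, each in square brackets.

[bowyevi], [tetalyu]

/bowiyebe/:
  1 Final Vowel Raising: [bowiyebe] → [bowiyebi]
  2 Syncope: [bowiyebi] → [bowyebi]
  3 Velar Palatalization: no change — [bowyebi]
  4 Spirantization: [bowyebi] → [bowyevi]
/tetaliyo/:
  1 Final Vowel Raising: [tetaliyo] → [tetaliyu]
  2 Syncope: [tetaliyu] → [tetalyu]
  3 Velar Palatalization: no change — [tetalyu]
  4 Spirantization: no change — [tetalyu]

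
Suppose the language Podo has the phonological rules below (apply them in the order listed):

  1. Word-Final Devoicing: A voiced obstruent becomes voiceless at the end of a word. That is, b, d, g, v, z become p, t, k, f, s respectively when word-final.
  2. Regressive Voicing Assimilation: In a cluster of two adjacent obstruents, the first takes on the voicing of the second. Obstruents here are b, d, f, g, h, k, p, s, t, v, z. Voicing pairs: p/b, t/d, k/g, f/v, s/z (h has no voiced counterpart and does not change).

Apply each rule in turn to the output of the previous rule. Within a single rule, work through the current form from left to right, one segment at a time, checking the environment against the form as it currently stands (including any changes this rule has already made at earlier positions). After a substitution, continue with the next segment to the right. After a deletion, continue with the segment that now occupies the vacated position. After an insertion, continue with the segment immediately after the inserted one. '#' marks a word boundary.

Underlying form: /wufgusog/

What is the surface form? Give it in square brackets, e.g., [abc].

1 Word-Final Devoicing: [wufgusog] → [wufgusok]
2 Regressive Voicing Assimilation: [wufgusok] → [wuvgusok]

[wuvgusok]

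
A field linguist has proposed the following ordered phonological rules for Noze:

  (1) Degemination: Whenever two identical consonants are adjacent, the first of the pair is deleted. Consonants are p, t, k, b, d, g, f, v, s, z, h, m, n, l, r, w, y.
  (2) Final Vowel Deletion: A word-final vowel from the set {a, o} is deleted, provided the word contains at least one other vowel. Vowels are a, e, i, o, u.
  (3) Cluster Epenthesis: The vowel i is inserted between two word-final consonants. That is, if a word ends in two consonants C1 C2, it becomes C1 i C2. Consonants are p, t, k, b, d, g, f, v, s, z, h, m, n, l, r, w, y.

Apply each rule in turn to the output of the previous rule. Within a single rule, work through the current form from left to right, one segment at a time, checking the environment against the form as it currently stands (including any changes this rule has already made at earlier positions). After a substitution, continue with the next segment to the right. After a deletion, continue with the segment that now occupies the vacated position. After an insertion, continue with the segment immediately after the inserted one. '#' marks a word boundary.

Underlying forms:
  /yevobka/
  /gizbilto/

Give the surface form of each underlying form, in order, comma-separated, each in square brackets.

/yevobka/:
  (1) Degemination: no change — [yevobka]
  (2) Final Vowel Deletion: [yevobka] → [yevobk]
  (3) Cluster Epenthesis: [yevobk] → [yevobik]
/gizbilto/:
  (1) Degemination: no change — [gizbilto]
  (2) Final Vowel Deletion: [gizbilto] → [gizbilt]
  (3) Cluster Epenthesis: [gizbilt] → [gizbilit]

[yevobik], [gizbilit]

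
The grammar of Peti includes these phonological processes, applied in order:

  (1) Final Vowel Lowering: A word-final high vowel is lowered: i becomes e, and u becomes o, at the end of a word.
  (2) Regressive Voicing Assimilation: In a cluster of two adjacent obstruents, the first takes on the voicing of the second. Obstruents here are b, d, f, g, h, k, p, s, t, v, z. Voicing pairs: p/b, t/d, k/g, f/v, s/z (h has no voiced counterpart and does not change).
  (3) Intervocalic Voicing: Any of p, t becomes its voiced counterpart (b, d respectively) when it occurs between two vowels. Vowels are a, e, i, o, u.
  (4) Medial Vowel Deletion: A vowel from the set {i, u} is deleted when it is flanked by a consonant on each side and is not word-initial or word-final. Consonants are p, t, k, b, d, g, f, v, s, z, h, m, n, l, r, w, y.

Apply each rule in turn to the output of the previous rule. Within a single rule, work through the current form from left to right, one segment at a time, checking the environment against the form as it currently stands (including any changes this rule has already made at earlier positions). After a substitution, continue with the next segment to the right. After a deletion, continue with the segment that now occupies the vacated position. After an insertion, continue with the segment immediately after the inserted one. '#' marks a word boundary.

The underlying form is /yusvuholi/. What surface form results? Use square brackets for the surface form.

[yzvhole]

(1) Final Vowel Lowering: [yusvuholi] → [yusvuhole]
(2) Regressive Voicing Assimilation: [yusvuhole] → [yuzvuhole]
(3) Intervocalic Voicing: no change — [yuzvuhole]
(4) Medial Vowel Deletion: [yuzvuhole] → [yzvhole]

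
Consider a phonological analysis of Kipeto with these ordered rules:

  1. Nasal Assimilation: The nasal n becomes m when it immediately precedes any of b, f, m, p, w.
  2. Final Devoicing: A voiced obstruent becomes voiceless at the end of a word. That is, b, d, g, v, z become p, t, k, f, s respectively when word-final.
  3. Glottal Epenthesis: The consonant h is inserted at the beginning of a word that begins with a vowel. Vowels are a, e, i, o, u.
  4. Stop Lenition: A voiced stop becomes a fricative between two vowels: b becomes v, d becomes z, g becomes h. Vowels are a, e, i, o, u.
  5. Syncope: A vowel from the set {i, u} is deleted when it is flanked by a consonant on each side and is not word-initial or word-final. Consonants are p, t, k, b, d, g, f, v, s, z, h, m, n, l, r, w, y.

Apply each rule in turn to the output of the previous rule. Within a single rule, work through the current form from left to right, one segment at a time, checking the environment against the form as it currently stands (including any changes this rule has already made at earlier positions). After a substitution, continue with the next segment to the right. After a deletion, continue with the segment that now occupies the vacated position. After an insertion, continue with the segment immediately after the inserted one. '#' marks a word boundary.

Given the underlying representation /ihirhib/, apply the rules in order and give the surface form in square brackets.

1 Nasal Assimilation: no change — [ihirhib]
2 Final Devoicing: [ihirhib] → [ihirhip]
3 Glottal Epenthesis: [ihirhip] → [hihirhip]
4 Stop Lenition: no change — [hihirhip]
5 Syncope: [hihirhip] → [hhrhp]

[hhrhp]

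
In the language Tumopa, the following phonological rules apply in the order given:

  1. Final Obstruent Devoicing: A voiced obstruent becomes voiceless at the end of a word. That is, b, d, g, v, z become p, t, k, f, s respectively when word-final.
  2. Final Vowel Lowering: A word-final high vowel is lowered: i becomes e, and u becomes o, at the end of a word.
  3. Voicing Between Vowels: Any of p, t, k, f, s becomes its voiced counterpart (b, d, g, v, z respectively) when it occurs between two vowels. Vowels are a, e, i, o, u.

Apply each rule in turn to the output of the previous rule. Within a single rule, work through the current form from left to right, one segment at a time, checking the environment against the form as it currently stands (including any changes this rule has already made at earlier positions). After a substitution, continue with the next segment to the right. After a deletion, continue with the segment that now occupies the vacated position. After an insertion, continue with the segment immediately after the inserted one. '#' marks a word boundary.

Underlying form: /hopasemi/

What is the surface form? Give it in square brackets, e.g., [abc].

[hobazeme]

1 Final Obstruent Devoicing: no change — [hopasemi]
2 Final Vowel Lowering: [hopasemi] → [hopaseme]
3 Voicing Between Vowels: [hopaseme] → [hobazeme]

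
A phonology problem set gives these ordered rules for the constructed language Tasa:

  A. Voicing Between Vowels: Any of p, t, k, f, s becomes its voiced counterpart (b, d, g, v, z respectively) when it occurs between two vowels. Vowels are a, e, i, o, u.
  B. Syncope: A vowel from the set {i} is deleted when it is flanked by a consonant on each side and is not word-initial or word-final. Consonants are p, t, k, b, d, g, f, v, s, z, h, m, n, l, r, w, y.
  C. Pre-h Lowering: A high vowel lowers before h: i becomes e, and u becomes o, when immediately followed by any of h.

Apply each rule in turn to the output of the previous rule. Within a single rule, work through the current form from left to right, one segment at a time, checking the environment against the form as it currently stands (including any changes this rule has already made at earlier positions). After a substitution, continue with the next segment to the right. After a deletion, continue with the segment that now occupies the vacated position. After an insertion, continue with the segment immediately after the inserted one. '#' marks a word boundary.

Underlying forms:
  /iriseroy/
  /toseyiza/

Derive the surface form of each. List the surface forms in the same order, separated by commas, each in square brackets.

[irzeroy], [tozeyza]

/iriseroy/:
  A Voicing Between Vowels: [iriseroy] → [irizeroy]
  B Syncope: [irizeroy] → [irzeroy]
  C Pre-h Lowering: no change — [irzeroy]
/toseyiza/:
  A Voicing Between Vowels: [toseyiza] → [tozeyiza]
  B Syncope: [tozeyiza] → [tozeyza]
  C Pre-h Lowering: no change — [tozeyza]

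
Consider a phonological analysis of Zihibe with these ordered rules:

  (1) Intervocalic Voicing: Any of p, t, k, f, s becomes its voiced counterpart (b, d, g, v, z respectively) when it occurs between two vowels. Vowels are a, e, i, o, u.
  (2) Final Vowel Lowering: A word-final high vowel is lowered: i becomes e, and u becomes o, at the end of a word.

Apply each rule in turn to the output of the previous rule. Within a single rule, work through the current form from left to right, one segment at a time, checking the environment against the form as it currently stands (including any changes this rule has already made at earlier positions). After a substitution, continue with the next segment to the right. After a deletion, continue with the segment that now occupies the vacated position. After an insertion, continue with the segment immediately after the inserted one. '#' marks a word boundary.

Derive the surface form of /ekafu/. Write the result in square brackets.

(1) Intervocalic Voicing: [ekafu] → [egavu]
(2) Final Vowel Lowering: [egavu] → [egavo]

[egavo]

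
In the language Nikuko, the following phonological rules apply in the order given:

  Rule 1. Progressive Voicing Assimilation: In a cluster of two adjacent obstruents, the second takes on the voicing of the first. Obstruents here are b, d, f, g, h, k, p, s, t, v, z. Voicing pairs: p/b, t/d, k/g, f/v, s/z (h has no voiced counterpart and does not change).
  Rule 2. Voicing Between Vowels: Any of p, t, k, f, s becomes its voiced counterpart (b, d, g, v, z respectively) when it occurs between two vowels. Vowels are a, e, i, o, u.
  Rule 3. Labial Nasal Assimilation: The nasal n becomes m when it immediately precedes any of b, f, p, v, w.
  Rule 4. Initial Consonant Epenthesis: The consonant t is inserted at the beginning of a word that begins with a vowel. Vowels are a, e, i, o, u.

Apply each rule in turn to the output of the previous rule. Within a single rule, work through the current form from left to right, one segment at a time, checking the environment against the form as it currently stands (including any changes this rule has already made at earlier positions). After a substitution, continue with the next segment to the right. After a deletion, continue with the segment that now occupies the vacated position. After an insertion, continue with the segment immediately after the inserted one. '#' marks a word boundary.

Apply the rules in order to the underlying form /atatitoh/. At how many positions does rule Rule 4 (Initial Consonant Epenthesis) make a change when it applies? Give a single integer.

1

Rule 1 Progressive Voicing Assimilation: no change — [atatitoh]
Rule 2 Voicing Between Vowels: [atatitoh] → [adadidoh]
Rule 3 Labial Nasal Assimilation: no change — [adadidoh]
Rule 4 Initial Consonant Epenthesis: [adadidoh] → [tadadidoh]
Rule Rule 4 changed 1 position(s).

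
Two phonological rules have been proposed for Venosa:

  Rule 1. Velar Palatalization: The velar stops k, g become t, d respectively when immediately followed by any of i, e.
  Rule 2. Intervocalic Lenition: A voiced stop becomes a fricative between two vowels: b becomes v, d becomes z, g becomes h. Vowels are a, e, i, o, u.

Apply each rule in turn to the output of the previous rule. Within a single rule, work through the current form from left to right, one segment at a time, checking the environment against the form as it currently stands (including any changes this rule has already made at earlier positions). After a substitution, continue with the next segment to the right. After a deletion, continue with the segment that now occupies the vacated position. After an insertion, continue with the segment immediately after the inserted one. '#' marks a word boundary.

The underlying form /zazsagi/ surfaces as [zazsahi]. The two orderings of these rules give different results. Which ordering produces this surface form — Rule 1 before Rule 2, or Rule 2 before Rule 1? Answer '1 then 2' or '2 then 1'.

2 then 1

Order 1 then 2:
  1 Velar Palatalization: [zazsagi] → [zazsadi]
  2 Intervocalic Lenition: [zazsadi] → [zazsazi]
  result: [zazsazi]
Order 2 then 1:
  2 Intervocalic Lenition: [zazsagi] → [zazsahi]
  1 Velar Palatalization: no change — [zazsahi]
  result: [zazsahi]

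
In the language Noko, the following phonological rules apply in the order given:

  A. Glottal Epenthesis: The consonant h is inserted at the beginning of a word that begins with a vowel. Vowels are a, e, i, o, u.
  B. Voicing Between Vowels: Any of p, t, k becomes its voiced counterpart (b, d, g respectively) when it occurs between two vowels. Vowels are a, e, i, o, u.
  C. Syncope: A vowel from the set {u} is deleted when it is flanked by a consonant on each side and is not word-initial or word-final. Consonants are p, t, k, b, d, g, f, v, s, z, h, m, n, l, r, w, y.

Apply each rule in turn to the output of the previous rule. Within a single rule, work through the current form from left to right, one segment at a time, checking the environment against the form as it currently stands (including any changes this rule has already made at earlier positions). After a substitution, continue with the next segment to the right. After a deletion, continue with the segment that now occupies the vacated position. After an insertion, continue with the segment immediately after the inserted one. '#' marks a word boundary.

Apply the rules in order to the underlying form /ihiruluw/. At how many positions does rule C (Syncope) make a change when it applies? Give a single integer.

A Glottal Epenthesis: [ihiruluw] → [hihiruluw]
B Voicing Between Vowels: no change — [hihiruluw]
C Syncope: [hihiruluw] → [hihirlw]
Rule C changed 2 position(s).

2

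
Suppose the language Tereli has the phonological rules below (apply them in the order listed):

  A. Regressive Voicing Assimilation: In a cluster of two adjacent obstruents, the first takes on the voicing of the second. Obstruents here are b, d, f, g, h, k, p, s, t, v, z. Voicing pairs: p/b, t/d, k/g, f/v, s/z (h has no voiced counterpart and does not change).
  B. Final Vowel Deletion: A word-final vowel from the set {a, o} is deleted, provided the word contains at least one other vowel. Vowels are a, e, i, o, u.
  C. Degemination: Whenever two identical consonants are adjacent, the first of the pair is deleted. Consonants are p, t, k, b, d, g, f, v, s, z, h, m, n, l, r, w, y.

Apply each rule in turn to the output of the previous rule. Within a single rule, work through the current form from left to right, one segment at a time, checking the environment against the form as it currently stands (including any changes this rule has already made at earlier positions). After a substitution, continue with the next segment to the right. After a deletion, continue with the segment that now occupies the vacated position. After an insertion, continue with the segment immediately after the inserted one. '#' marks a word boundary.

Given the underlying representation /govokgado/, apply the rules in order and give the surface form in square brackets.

A Regressive Voicing Assimilation: [govokgado] → [govoggado]
B Final Vowel Deletion: [govoggado] → [govoggad]
C Degemination: [govoggad] → [govogad]

[govogad]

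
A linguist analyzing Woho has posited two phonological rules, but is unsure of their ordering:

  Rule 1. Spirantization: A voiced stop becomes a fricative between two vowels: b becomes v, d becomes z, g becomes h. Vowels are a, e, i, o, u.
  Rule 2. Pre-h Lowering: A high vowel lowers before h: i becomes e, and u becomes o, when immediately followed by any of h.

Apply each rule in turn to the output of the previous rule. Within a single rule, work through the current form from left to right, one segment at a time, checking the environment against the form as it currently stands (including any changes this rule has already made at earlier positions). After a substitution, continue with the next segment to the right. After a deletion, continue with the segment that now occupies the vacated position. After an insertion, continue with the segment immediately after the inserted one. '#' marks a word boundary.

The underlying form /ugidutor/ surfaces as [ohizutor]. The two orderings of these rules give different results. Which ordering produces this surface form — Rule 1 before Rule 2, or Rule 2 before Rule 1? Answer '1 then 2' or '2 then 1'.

Order 1 then 2:
  1 Spirantization: [ugidutor] → [uhizutor]
  2 Pre-h Lowering: [uhizutor] → [ohizutor]
  result: [ohizutor]
Order 2 then 1:
  2 Pre-h Lowering: no change — [ugidutor]
  1 Spirantization: [ugidutor] → [uhizutor]
  result: [uhizutor]

1 then 2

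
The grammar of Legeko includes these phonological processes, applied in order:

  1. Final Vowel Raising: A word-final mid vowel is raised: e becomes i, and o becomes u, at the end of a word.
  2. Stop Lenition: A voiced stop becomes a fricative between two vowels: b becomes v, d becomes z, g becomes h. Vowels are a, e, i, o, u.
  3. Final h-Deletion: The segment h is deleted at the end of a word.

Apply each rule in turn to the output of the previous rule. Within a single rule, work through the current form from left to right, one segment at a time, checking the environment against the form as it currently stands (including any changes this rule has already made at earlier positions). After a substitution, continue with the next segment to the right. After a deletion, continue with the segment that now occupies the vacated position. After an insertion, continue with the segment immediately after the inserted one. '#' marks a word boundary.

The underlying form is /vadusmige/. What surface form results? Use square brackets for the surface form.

[vazusmihi]

1 Final Vowel Raising: [vadusmige] → [vadusmigi]
2 Stop Lenition: [vadusmigi] → [vazusmihi]
3 Final h-Deletion: no change — [vazusmihi]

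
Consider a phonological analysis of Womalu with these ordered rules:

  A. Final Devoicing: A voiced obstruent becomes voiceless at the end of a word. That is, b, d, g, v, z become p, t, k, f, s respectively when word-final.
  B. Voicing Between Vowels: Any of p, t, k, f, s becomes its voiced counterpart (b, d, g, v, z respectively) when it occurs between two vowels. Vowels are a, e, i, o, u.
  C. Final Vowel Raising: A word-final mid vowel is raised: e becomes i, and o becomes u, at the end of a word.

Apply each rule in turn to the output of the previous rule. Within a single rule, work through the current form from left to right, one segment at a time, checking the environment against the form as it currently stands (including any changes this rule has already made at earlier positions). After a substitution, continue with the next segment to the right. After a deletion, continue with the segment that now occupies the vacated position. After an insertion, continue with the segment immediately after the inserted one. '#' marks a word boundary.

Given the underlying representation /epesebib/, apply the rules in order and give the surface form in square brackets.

A Final Devoicing: [epesebib] → [epesebip]
B Voicing Between Vowels: [epesebip] → [ebezebip]
C Final Vowel Raising: no change — [ebezebip]

[ebezebip]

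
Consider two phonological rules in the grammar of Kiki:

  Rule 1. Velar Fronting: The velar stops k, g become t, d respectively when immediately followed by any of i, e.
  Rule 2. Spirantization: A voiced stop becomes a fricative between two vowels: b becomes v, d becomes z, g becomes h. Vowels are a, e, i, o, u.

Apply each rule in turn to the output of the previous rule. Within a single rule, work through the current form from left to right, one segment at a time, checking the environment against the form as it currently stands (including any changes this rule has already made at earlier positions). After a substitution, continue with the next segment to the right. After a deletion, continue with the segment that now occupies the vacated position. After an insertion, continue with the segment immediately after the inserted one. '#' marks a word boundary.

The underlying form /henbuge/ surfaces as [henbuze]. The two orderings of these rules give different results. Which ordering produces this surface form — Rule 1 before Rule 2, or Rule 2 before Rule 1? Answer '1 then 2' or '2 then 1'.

1 then 2

Order 1 then 2:
  1 Velar Fronting: [henbuge] → [henbude]
  2 Spirantization: [henbude] → [henbuze]
  result: [henbuze]
Order 2 then 1:
  2 Spirantization: [henbuge] → [henbuhe]
  1 Velar Fronting: no change — [henbuhe]
  result: [henbuhe]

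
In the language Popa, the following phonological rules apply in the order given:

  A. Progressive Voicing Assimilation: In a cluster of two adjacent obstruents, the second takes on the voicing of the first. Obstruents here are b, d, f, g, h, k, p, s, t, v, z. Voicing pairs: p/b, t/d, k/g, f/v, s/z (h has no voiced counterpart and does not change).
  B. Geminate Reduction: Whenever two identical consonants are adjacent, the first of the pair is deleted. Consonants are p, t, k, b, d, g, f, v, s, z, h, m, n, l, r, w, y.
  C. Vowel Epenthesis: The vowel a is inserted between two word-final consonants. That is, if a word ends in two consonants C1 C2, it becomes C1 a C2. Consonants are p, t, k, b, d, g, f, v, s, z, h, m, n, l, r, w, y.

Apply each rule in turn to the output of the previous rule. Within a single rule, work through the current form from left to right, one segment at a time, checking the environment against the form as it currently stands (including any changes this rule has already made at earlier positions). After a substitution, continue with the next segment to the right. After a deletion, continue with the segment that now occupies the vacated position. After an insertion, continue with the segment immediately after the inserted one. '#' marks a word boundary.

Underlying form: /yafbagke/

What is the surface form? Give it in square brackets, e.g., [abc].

[yafpage]

A Progressive Voicing Assimilation: [yafbagke] → [yafpagge]
B Geminate Reduction: [yafpagge] → [yafpage]
C Vowel Epenthesis: no change — [yafpage]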